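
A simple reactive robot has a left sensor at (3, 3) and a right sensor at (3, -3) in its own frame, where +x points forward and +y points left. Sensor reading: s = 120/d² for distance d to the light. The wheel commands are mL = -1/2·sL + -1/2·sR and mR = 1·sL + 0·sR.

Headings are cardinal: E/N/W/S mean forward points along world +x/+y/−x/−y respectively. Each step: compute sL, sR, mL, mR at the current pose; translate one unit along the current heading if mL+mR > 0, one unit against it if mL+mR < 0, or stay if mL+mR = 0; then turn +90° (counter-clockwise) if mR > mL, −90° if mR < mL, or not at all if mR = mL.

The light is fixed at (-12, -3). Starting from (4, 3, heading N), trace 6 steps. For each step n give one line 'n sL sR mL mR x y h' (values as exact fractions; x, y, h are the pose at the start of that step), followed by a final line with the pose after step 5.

0 12/25 60/221 -2076/5525 12/25 4 3 N
1 24/37 120/269 -5448/9953 24/37 4 4 W
2 6/17 3/4 -75/136 6/17 3 4 S
3 24/89 120/349 -9528/31061 24/89 3 5 E
4 60/121 12/41 -1956/4961 60/121 2 5 N
5 120/157 24/53 -5064/8321 120/157 2 6 W
final 1 6 S

n=0: pose=(4,3,N); sL=12/25, sR=60/221; mL=-2076/5525, mR=12/25; mL+mR=576/5525 → advance +1; mR−mL=4728/5525 → turn +1·90°
n=1: pose=(4,4,W); sL=24/37, sR=120/269; mL=-5448/9953, mR=24/37; mL+mR=1008/9953 → advance +1; mR−mL=11904/9953 → turn +1·90°
n=2: pose=(3,4,S); sL=6/17, sR=3/4; mL=-75/136, mR=6/17; mL+mR=-27/136 → advance -1; mR−mL=123/136 → turn +1·90°
n=3: pose=(3,5,E); sL=24/89, sR=120/349; mL=-9528/31061, mR=24/89; mL+mR=-1152/31061 → advance -1; mR−mL=17904/31061 → turn +1·90°
n=4: pose=(2,5,N); sL=60/121, sR=12/41; mL=-1956/4961, mR=60/121; mL+mR=504/4961 → advance +1; mR−mL=4416/4961 → turn +1·90°
n=5: pose=(2,6,W); sL=120/157, sR=24/53; mL=-5064/8321, mR=120/157; mL+mR=1296/8321 → advance +1; mR−mL=11424/8321 → turn +1·90°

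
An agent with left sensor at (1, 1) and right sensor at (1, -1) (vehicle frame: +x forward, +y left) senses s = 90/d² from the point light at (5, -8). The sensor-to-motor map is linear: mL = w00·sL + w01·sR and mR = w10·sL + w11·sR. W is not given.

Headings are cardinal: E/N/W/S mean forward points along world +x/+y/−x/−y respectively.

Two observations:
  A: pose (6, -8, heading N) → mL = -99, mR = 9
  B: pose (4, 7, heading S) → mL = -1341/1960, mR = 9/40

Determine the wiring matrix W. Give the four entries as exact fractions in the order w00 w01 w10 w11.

obs A: pose=(6,-8,N) → sL=90, sR=18, mL=-99, mR=9
obs B: pose=(4,7,S) → sL=45/98, sR=9/20, mL=-1341/1960, mR=9/40
sensor matrix S = [[90, 18], [45/98, 9/20]]; det S = 3159/98
solve [mL_A; mL_B] = S·[w00; w01] and [mR_A; mR_B] = S·[w10; w11]:
  w00 = -1, w01 = -1/2, w10 = 0, w11 = 1/2

-1 -1/2 0 1/2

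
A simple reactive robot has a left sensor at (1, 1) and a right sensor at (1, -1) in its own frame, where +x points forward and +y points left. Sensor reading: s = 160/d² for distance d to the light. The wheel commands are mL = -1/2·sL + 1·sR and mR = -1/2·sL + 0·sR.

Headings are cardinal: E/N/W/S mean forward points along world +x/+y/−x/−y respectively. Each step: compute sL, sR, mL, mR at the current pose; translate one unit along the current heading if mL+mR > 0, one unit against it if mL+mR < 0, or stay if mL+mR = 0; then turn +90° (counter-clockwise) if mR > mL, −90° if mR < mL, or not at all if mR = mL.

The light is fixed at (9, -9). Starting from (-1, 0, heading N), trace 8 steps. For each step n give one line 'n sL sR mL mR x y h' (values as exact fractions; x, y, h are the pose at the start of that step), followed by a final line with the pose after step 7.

n=0: pose=(-1,0,N); sL=160/221, sR=160/181; mL=20880/40001, mR=-80/221; mL+mR=6400/40001 → advance +1; mR−mL=-160/181 → turn -1·90°
n=1: pose=(-1,1,E); sL=80/101, sR=80/81; mL=4840/8181, mR=-40/101; mL+mR=1600/8181 → advance +1; mR−mL=-80/81 → turn -1·90°
n=2: pose=(0,1,S); sL=32/29, sR=160/181; mL=1744/5249, mR=-16/29; mL+mR=-1152/5249 → advance -1; mR−mL=-160/181 → turn -1·90°
n=3: pose=(0,2,W); sL=4/5, sR=40/61; mL=78/305, mR=-2/5; mL+mR=-44/305 → advance -1; mR−mL=-40/61 → turn -1·90°
n=4: pose=(1,2,N); sL=32/45, sR=160/193; mL=4112/8685, mR=-16/45; mL+mR=1024/8685 → advance +1; mR−mL=-160/193 → turn -1·90°
n=5: pose=(1,3,E); sL=80/109, sR=16/17; mL=1064/1853, mR=-40/109; mL+mR=384/1853 → advance +1; mR−mL=-16/17 → turn -1·90°
n=6: pose=(2,3,S); sL=160/157, sR=32/37; mL=2064/5809, mR=-80/157; mL+mR=-896/5809 → advance -1; mR−mL=-32/37 → turn -1·90°
n=7: pose=(2,4,W); sL=10/13, sR=8/13; mL=3/13, mR=-5/13; mL+mR=-2/13 → advance -1; mR−mL=-8/13 → turn -1·90°

0 160/221 160/181 20880/40001 -80/221 -1 0 N
1 80/101 80/81 4840/8181 -40/101 -1 1 E
2 32/29 160/181 1744/5249 -16/29 0 1 S
3 4/5 40/61 78/305 -2/5 0 2 W
4 32/45 160/193 4112/8685 -16/45 1 2 N
5 80/109 16/17 1064/1853 -40/109 1 3 E
6 160/157 32/37 2064/5809 -80/157 2 3 S
7 10/13 8/13 3/13 -5/13 2 4 W
final 3 4 N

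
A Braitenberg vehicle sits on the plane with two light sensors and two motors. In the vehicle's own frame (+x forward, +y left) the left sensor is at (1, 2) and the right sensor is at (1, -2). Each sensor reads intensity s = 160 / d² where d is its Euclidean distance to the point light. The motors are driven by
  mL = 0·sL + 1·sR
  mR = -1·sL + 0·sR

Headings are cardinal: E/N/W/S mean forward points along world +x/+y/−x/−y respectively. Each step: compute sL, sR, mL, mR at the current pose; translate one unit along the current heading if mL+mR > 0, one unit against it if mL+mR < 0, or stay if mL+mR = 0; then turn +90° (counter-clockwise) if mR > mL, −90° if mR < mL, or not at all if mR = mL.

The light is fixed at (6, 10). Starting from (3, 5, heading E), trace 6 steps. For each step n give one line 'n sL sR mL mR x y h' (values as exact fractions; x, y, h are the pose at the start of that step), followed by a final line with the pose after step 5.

0 160/13 160/53 160/53 -160/13 3 5 E
1 4 20/9 20/9 -4 2 5 S
2 160/61 160/29 160/29 -160/61 2 6 W
3 80/29 80/9 80/9 -80/29 1 6 N
4 160/17 160/41 160/41 -160/17 1 7 E
5 5 2 2 -5 0 7 S
final 0 8 W

n=0: pose=(3,5,E); sL=160/13, sR=160/53; mL=160/53, mR=-160/13; mL+mR=-6400/689 → advance -1; mR−mL=-10560/689 → turn -1·90°
n=1: pose=(2,5,S); sL=4, sR=20/9; mL=20/9, mR=-4; mL+mR=-16/9 → advance -1; mR−mL=-56/9 → turn -1·90°
n=2: pose=(2,6,W); sL=160/61, sR=160/29; mL=160/29, mR=-160/61; mL+mR=5120/1769 → advance +1; mR−mL=-14400/1769 → turn -1·90°
n=3: pose=(1,6,N); sL=80/29, sR=80/9; mL=80/9, mR=-80/29; mL+mR=1600/261 → advance +1; mR−mL=-3040/261 → turn -1·90°
n=4: pose=(1,7,E); sL=160/17, sR=160/41; mL=160/41, mR=-160/17; mL+mR=-3840/697 → advance -1; mR−mL=-9280/697 → turn -1·90°
n=5: pose=(0,7,S); sL=5, sR=2; mL=2, mR=-5; mL+mR=-3 → advance -1; mR−mL=-7 → turn -1·90°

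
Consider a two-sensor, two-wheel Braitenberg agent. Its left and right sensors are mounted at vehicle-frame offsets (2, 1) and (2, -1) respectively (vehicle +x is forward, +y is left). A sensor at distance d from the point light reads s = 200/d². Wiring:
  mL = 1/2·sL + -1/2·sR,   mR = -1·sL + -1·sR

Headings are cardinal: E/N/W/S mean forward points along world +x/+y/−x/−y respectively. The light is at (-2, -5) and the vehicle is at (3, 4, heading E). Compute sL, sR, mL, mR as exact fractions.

left sensor world pos  = (5, 5); dL² = 149
right sensor world pos = (5, 3); dR² = 113
sL = 200/149 = 200/149
sR = 200/113 = 200/113
mL = 1/2·sL + -1/2·sR = -3600/16837
mR = -1·sL + -1·sR = -52400/16837

200/149 200/113 -3600/16837 -52400/16837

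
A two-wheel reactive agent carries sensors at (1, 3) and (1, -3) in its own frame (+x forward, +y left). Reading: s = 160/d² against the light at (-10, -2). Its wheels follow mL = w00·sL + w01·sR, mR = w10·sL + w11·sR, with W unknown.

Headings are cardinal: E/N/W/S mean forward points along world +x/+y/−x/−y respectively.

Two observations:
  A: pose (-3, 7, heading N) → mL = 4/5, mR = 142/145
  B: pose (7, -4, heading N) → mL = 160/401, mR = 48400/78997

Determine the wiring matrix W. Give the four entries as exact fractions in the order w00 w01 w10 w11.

obs A: pose=(-3,7,N) → sL=40/29, sR=4/5, mL=4/5, mR=142/145
obs B: pose=(7,-4,N) → sL=160/197, sR=160/401, mL=160/401, mR=48400/78997
sensor matrix S = [[40/29, 4/5], [160/197, 160/401]]; det S = -227712/2290913
solve [mL_A; mL_B] = S·[w00; w01] and [mR_A; mR_B] = S·[w10; w11]:
  w00 = 0, w01 = 1, w10 = 1, w11 = -1/2

0 1 1 -1/2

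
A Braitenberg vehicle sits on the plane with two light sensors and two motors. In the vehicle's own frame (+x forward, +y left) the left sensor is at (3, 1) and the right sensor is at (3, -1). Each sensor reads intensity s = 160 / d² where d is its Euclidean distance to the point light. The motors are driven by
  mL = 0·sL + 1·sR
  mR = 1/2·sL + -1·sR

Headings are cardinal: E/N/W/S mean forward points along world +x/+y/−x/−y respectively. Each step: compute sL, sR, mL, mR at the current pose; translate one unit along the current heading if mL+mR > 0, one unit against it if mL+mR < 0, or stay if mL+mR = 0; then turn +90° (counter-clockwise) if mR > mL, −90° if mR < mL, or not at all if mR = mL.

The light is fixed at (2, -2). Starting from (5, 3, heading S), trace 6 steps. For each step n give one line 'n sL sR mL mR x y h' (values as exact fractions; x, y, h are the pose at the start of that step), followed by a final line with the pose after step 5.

n=0: pose=(5,3,S); sL=8, sR=20; mL=20, mR=-16; mL+mR=4 → advance +1; mR−mL=-36 → turn -1·90°
n=1: pose=(5,2,W); sL=160/9, sR=32/5; mL=32/5, mR=112/45; mL+mR=80/9 → advance +1; mR−mL=-176/45 → turn -1·90°
n=2: pose=(4,2,N); sL=16/5, sR=80/29; mL=80/29, mR=-168/145; mL+mR=8/5 → advance +1; mR−mL=-568/145 → turn -1·90°
n=3: pose=(4,3,E); sL=160/61, sR=160/41; mL=160/41, mR=-6480/2501; mL+mR=80/61 → advance +1; mR−mL=-16240/2501 → turn -1·90°
n=4: pose=(5,3,S); sL=8, sR=20; mL=20, mR=-16; mL+mR=4 → advance +1; mR−mL=-36 → turn -1·90°
n=5: pose=(5,2,W); sL=160/9, sR=32/5; mL=32/5, mR=112/45; mL+mR=80/9 → advance +1; mR−mL=-176/45 → turn -1·90°

0 8 20 20 -16 5 3 S
1 160/9 32/5 32/5 112/45 5 2 W
2 16/5 80/29 80/29 -168/145 4 2 N
3 160/61 160/41 160/41 -6480/2501 4 3 E
4 8 20 20 -16 5 3 S
5 160/9 32/5 32/5 112/45 5 2 W
final 4 2 N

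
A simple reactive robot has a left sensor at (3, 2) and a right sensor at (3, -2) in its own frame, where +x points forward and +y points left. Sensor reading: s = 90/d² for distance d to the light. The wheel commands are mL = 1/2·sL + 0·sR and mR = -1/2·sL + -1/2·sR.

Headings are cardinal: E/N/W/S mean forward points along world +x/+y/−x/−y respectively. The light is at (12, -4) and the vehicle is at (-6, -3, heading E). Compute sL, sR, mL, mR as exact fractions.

left sensor world pos  = (-3, -1); dL² = 234
right sensor world pos = (-3, -5); dR² = 226
sL = 90/234 = 5/13
sR = 90/226 = 45/113
mL = 1/2·sL + 0·sR = 5/26
mR = -1/2·sL + -1/2·sR = -575/1469

5/13 45/113 5/26 -575/1469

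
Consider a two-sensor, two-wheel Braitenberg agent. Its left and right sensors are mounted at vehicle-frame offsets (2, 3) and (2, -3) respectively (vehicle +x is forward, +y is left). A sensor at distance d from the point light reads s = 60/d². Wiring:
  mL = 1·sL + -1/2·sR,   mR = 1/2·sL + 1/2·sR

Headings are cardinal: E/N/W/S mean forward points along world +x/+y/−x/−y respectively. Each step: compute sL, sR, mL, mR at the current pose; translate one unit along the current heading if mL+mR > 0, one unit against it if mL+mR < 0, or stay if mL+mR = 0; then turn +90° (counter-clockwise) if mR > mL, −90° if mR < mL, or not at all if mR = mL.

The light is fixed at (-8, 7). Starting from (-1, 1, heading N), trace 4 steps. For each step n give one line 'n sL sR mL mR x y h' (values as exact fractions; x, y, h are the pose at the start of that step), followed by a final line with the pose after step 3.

n=0: pose=(-1,1,N); sL=15/8, sR=15/29; mL=375/232, mR=555/464; mL+mR=45/16 → advance +1; mR−mL=-195/464 → turn -1·90°
n=1: pose=(-1,2,E); sL=12/17, sR=12/29; mL=246/493, mR=276/493; mL+mR=18/17 → advance +1; mR−mL=30/493 → turn +1·90°
n=2: pose=(0,2,N); sL=30/17, sR=6/13; mL=339/221, mR=246/221; mL+mR=45/17 → advance +1; mR−mL=-93/221 → turn -1·90°
n=3: pose=(0,3,E); sL=60/101, sR=60/149; mL=5910/15049, mR=7500/15049; mL+mR=90/101 → advance +1; mR−mL=1590/15049 → turn +1·90°

0 15/8 15/29 375/232 555/464 -1 1 N
1 12/17 12/29 246/493 276/493 -1 2 E
2 30/17 6/13 339/221 246/221 0 2 N
3 60/101 60/149 5910/15049 7500/15049 0 3 E
final 1 3 N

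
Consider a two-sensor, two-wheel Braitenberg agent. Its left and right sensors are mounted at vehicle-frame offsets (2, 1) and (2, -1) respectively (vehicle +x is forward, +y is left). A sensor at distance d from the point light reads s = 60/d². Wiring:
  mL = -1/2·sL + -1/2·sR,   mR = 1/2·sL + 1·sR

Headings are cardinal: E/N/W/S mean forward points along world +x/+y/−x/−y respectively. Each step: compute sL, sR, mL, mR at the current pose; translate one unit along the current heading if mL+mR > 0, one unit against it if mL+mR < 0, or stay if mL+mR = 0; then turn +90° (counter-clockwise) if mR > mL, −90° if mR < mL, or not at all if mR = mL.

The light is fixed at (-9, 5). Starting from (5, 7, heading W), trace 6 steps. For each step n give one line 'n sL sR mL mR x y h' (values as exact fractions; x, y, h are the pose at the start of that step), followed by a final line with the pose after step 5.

0 12/29 20/51 -596/1479 886/1479 5 7 W
1 15/49 5/12 -425/1176 335/588 4 7 S
2 60/229 4/15 -908/3435 1366/3435 4 6 E
3 30/89 10/39 -1030/3471 1475/3471 5 6 N
4 12/29 20/51 -596/1479 886/1479 5 7 W
5 15/49 5/12 -425/1176 335/588 4 7 S
final 4 6 E

n=0: pose=(5,7,W); sL=12/29, sR=20/51; mL=-596/1479, mR=886/1479; mL+mR=10/51 → advance +1; mR−mL=494/493 → turn +1·90°
n=1: pose=(4,7,S); sL=15/49, sR=5/12; mL=-425/1176, mR=335/588; mL+mR=5/24 → advance +1; mR−mL=365/392 → turn +1·90°
n=2: pose=(4,6,E); sL=60/229, sR=4/15; mL=-908/3435, mR=1366/3435; mL+mR=2/15 → advance +1; mR−mL=758/1145 → turn +1·90°
n=3: pose=(5,6,N); sL=30/89, sR=10/39; mL=-1030/3471, mR=1475/3471; mL+mR=5/39 → advance +1; mR−mL=835/1157 → turn +1·90°
n=4: pose=(5,7,W); sL=12/29, sR=20/51; mL=-596/1479, mR=886/1479; mL+mR=10/51 → advance +1; mR−mL=494/493 → turn +1·90°
n=5: pose=(4,7,S); sL=15/49, sR=5/12; mL=-425/1176, mR=335/588; mL+mR=5/24 → advance +1; mR−mL=365/392 → turn +1·90°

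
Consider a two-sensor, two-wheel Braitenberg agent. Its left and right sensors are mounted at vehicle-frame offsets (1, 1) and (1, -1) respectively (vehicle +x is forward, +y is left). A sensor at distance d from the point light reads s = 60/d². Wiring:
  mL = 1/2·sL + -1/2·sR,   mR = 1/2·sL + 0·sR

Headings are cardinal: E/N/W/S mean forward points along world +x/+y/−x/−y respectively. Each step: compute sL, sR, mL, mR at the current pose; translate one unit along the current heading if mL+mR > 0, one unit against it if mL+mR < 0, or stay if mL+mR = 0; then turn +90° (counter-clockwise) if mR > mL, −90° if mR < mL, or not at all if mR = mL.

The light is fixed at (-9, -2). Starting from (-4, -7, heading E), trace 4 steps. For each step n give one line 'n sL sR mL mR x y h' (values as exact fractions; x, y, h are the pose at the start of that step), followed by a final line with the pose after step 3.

0 15/13 5/6 25/156 15/26 -4 -7 E
1 60/41 12/13 144/533 30/41 -3 -7 N
2 6/5 30/17 -24/85 3/5 -3 -6 W
3 60/61 60/41 -600/2501 30/61 -4 -6 S
final -4 -7 E

n=0: pose=(-4,-7,E); sL=15/13, sR=5/6; mL=25/156, mR=15/26; mL+mR=115/156 → advance +1; mR−mL=5/12 → turn +1·90°
n=1: pose=(-3,-7,N); sL=60/41, sR=12/13; mL=144/533, mR=30/41; mL+mR=534/533 → advance +1; mR−mL=6/13 → turn +1·90°
n=2: pose=(-3,-6,W); sL=6/5, sR=30/17; mL=-24/85, mR=3/5; mL+mR=27/85 → advance +1; mR−mL=15/17 → turn +1·90°
n=3: pose=(-4,-6,S); sL=60/61, sR=60/41; mL=-600/2501, mR=30/61; mL+mR=630/2501 → advance +1; mR−mL=30/41 → turn +1·90°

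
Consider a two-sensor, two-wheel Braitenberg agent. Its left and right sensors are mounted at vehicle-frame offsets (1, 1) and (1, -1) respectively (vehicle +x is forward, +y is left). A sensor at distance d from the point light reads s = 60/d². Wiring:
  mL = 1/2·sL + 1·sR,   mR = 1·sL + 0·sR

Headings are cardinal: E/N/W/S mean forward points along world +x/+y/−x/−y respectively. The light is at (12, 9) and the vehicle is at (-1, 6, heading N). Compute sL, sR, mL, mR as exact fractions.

left sensor world pos  = (-2, 7); dL² = 200
right sensor world pos = (0, 7); dR² = 148
sL = 60/200 = 3/10
sR = 60/148 = 15/37
mL = 1/2·sL + 1·sR = 411/740
mR = 1·sL + 0·sR = 3/10

3/10 15/37 411/740 3/10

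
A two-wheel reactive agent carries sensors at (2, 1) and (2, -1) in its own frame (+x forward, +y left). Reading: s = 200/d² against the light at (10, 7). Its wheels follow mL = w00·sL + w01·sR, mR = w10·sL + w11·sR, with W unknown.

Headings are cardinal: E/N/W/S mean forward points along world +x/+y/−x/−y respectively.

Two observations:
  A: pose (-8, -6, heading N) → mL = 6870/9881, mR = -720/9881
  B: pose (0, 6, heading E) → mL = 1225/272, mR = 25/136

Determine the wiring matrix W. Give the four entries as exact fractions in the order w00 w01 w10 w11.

obs A: pose=(-8,-6,N) → sL=100/241, sR=20/41, mL=6870/9881, mR=-720/9881
obs B: pose=(0,6,E) → sL=25/8, sR=50/17, mL=1225/272, mR=25/136
sensor matrix S = [[100/241, 20/41], [25/8, 50/17]]; det S = -102125/335954
solve [mL_A; mL_B] = S·[w00; w01] and [mR_A; mR_B] = S·[w10; w11]:
  w00 = 1/2, w01 = 1, w10 = 1, w11 = -1

1/2 1 1 -1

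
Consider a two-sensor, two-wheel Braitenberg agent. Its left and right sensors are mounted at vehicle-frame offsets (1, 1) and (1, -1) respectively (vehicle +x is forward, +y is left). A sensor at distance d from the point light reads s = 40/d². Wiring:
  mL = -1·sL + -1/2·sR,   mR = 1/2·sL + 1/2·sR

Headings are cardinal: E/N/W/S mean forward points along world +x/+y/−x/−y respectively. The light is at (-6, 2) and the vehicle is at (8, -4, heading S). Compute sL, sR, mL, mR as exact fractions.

left sensor world pos  = (9, -5); dL² = 274
right sensor world pos = (7, -5); dR² = 218
sL = 40/274 = 20/137
sR = 40/218 = 20/109
mL = -1·sL + -1/2·sR = -3550/14933
mR = 1/2·sL + 1/2·sR = 2460/14933

20/137 20/109 -3550/14933 2460/14933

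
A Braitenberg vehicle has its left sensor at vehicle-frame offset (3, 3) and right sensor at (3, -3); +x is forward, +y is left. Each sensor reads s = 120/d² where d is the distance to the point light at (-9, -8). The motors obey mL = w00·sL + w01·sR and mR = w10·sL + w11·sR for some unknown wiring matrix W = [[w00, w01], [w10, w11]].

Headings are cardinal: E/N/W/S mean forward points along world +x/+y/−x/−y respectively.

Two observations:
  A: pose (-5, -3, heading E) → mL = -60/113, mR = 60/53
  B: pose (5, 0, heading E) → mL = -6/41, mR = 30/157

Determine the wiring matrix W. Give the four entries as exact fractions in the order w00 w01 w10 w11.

-1/2 0 0 1/2

obs A: pose=(-5,-3,E) → sL=120/113, sR=120/53, mL=-60/113, mR=60/53
obs B: pose=(5,0,E) → sL=12/41, sR=60/157, mL=-6/41, mR=30/157
sensor matrix S = [[120/113, 120/53], [12/41, 60/157]]; det S = -9901440/38551193
solve [mL_A; mL_B] = S·[w00; w01] and [mR_A; mR_B] = S·[w10; w11]:
  w00 = -1/2, w01 = 0, w10 = 0, w11 = 1/2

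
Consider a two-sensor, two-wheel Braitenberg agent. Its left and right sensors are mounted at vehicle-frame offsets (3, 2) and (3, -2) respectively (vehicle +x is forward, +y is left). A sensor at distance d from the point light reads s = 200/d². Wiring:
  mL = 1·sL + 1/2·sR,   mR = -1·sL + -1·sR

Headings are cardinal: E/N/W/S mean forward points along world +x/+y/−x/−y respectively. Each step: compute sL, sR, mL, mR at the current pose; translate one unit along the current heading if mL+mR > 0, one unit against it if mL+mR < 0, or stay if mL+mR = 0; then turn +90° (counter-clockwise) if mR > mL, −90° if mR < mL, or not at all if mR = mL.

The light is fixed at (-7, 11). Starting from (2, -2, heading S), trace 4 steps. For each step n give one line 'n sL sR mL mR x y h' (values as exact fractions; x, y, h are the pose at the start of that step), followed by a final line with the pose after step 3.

0 200/377 40/61 19740/22997 -27280/22997 2 -2 S
1 25/29 25/17 1575/986 -1150/493 2 -1 W
2 40/29 8/9 476/261 -592/261 3 -1 N
3 20/29 100/197 5390/5713 -6840/5713 3 -2 E
final 2 -2 S

n=0: pose=(2,-2,S); sL=200/377, sR=40/61; mL=19740/22997, mR=-27280/22997; mL+mR=-20/61 → advance -1; mR−mL=-47020/22997 → turn -1·90°
n=1: pose=(2,-1,W); sL=25/29, sR=25/17; mL=1575/986, mR=-1150/493; mL+mR=-25/34 → advance -1; mR−mL=-3875/986 → turn -1·90°
n=2: pose=(3,-1,N); sL=40/29, sR=8/9; mL=476/261, mR=-592/261; mL+mR=-4/9 → advance -1; mR−mL=-356/87 → turn -1·90°
n=3: pose=(3,-2,E); sL=20/29, sR=100/197; mL=5390/5713, mR=-6840/5713; mL+mR=-50/197 → advance -1; mR−mL=-12230/5713 → turn -1·90°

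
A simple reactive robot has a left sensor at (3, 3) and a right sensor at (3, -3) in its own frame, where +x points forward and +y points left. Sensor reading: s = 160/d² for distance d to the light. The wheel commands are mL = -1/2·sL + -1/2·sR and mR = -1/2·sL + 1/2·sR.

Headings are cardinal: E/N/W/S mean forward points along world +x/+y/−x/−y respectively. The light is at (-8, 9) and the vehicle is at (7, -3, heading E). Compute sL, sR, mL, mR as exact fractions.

left sensor world pos  = (10, 0); dL² = 405
right sensor world pos = (10, -6); dR² = 549
sL = 160/405 = 32/81
sR = 160/549 = 160/549
mL = -1/2·sL + -1/2·sR = -1696/4941
mR = -1/2·sL + 1/2·sR = -256/4941

32/81 160/549 -1696/4941 -256/4941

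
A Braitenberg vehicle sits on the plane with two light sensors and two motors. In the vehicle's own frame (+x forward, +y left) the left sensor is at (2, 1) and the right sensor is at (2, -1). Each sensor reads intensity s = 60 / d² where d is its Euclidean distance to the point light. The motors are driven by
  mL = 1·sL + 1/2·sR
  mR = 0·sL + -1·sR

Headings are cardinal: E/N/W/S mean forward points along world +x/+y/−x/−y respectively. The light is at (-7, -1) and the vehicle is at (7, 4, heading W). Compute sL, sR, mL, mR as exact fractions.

3/8 1/3 13/24 -1/3

left sensor world pos  = (5, 3); dL² = 160
right sensor world pos = (5, 5); dR² = 180
sL = 60/160 = 3/8
sR = 60/180 = 1/3
mL = 1·sL + 1/2·sR = 13/24
mR = 0·sL + -1·sR = -1/3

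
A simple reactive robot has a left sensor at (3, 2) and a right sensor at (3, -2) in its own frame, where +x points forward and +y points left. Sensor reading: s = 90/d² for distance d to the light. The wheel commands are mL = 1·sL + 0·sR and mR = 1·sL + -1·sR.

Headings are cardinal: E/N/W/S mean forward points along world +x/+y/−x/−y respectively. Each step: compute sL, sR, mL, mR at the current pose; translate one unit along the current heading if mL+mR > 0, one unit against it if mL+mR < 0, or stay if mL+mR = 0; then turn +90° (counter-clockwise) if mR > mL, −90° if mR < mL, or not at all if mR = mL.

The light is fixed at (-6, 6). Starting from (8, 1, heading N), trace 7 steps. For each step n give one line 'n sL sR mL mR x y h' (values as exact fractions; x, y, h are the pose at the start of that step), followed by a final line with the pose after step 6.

0 45/74 9/26 45/74 126/481 8 1 N
1 90/293 18/65 90/293 576/19045 8 2 E
2 45/169 45/109 45/169 -2700/18421 9 2 S
3 90/193 10/17 90/193 -400/3281 9 1 W
4 45/74 9/26 45/74 126/481 8 1 N
5 90/293 18/65 90/293 576/19045 8 2 E
6 45/169 45/109 45/169 -2700/18421 9 2 S
final 9 1 W

n=0: pose=(8,1,N); sL=45/74, sR=9/26; mL=45/74, mR=126/481; mL+mR=837/962 → advance +1; mR−mL=-9/26 → turn -1·90°
n=1: pose=(8,2,E); sL=90/293, sR=18/65; mL=90/293, mR=576/19045; mL+mR=6426/19045 → advance +1; mR−mL=-18/65 → turn -1·90°
n=2: pose=(9,2,S); sL=45/169, sR=45/109; mL=45/169, mR=-2700/18421; mL+mR=2205/18421 → advance +1; mR−mL=-45/109 → turn -1·90°
n=3: pose=(9,1,W); sL=90/193, sR=10/17; mL=90/193, mR=-400/3281; mL+mR=1130/3281 → advance +1; mR−mL=-10/17 → turn -1·90°
n=4: pose=(8,1,N); sL=45/74, sR=9/26; mL=45/74, mR=126/481; mL+mR=837/962 → advance +1; mR−mL=-9/26 → turn -1·90°
n=5: pose=(8,2,E); sL=90/293, sR=18/65; mL=90/293, mR=576/19045; mL+mR=6426/19045 → advance +1; mR−mL=-18/65 → turn -1·90°
n=6: pose=(9,2,S); sL=45/169, sR=45/109; mL=45/169, mR=-2700/18421; mL+mR=2205/18421 → advance +1; mR−mL=-45/109 → turn -1·90°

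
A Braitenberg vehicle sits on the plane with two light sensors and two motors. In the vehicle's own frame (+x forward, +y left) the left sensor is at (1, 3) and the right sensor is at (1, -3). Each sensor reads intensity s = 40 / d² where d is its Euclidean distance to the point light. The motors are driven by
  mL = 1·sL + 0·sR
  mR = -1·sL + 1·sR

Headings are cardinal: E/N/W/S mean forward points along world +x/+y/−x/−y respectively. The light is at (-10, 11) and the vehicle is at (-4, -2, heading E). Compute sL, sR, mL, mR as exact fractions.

40/149 8/61 40/149 -1248/9089

left sensor world pos  = (-3, 1); dL² = 149
right sensor world pos = (-3, -5); dR² = 305
sL = 40/149 = 40/149
sR = 40/305 = 8/61
mL = 1·sL + 0·sR = 40/149
mR = -1·sL + 1·sR = -1248/9089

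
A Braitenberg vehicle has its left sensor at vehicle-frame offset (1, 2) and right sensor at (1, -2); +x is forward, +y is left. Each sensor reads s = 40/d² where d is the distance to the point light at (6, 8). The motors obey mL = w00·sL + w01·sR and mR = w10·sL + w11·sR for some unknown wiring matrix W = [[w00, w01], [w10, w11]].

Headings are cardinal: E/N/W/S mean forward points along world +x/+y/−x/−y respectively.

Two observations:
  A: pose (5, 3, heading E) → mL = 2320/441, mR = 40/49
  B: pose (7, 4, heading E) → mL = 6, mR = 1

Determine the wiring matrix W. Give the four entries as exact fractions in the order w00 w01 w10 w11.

1 1 0 1

obs A: pose=(5,3,E) → sL=40/9, sR=40/49, mL=2320/441, mR=40/49
obs B: pose=(7,4,E) → sL=5, sR=1, mL=6, mR=1
sensor matrix S = [[40/9, 40/49], [5, 1]]; det S = 160/441
solve [mL_A; mL_B] = S·[w00; w01] and [mR_A; mR_B] = S·[w10; w11]:
  w00 = 1, w01 = 1, w10 = 0, w11 = 1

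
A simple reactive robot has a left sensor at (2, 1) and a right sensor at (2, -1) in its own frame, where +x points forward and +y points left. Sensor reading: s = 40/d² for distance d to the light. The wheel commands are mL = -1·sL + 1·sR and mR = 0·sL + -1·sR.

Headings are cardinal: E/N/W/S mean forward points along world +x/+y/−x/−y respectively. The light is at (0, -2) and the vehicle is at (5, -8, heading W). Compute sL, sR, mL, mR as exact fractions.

20/29 20/17 240/493 -20/17

left sensor world pos  = (3, -9); dL² = 58
right sensor world pos = (3, -7); dR² = 34
sL = 40/58 = 20/29
sR = 40/34 = 20/17
mL = -1·sL + 1·sR = 240/493
mR = 0·sL + -1·sR = -20/17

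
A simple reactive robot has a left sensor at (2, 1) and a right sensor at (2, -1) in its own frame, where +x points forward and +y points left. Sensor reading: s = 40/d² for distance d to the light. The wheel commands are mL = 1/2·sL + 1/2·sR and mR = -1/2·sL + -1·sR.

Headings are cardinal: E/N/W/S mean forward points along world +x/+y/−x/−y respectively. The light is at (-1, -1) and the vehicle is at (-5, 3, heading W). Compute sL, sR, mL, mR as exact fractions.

left sensor world pos  = (-7, 2); dL² = 45
right sensor world pos = (-7, 4); dR² = 61
sL = 40/45 = 8/9
sR = 40/61 = 40/61
mL = 1/2·sL + 1/2·sR = 424/549
mR = -1/2·sL + -1·sR = -604/549

8/9 40/61 424/549 -604/549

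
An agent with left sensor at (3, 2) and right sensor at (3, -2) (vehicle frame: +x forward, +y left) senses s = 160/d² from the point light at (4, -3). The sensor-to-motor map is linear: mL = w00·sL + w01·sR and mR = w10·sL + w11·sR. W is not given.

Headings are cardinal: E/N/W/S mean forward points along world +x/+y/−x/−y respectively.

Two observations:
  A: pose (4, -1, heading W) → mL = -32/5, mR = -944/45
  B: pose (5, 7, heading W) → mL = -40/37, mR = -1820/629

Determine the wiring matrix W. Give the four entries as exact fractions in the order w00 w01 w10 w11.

0 -1 -1 -1/2

obs A: pose=(4,-1,W) → sL=160/9, sR=32/5, mL=-32/5, mR=-944/45
obs B: pose=(5,7,W) → sL=40/17, sR=40/37, mL=-40/37, mR=-1820/629
sensor matrix S = [[160/9, 32/5], [40/17, 40/37]]; det S = 23552/5661
solve [mL_A; mL_B] = S·[w00; w01] and [mR_A; mR_B] = S·[w10; w11]:
  w00 = 0, w01 = -1, w10 = -1, w11 = -1/2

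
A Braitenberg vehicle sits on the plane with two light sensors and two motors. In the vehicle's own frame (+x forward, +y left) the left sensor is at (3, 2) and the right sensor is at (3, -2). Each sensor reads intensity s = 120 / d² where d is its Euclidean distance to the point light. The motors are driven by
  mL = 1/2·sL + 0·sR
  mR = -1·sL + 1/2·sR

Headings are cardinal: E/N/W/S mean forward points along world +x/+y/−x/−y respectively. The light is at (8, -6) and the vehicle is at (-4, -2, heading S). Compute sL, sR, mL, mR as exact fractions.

left sensor world pos  = (-2, -5); dL² = 101
right sensor world pos = (-6, -5); dR² = 197
sL = 120/101 = 120/101
sR = 120/197 = 120/197
mL = 1/2·sL + 0·sR = 60/101
mR = -1·sL + 1/2·sR = -17580/19897

120/101 120/197 60/101 -17580/19897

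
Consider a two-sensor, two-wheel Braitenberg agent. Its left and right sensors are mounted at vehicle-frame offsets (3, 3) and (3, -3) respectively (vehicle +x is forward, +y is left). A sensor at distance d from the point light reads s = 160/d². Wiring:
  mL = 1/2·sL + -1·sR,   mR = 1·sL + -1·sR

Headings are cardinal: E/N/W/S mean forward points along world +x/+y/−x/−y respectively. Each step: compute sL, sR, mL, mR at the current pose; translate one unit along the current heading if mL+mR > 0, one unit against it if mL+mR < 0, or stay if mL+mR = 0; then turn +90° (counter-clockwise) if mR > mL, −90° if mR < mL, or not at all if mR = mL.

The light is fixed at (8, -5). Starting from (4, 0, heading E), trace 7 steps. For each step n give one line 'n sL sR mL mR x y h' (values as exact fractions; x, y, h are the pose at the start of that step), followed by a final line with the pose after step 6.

0 32/13 32 -400/13 -384/13 4 0 E
1 5/4 40/17 -235/136 -75/68 3 0 N
2 32/13 160/113 -272/1469 1536/1469 3 -1 W
3 16 80/41 248/41 576/41 2 -1 S
4 32/9 160/9 -16 -128/9 2 -2 E
5 20/17 40/13 -550/221 -420/221 1 -2 N
6 160/101 32/25 -1232/2525 768/2525 1 -3 W
final 2 -3 S

n=0: pose=(4,0,E); sL=32/13, sR=32; mL=-400/13, mR=-384/13; mL+mR=-784/13 → advance -1; mR−mL=16/13 → turn +1·90°
n=1: pose=(3,0,N); sL=5/4, sR=40/17; mL=-235/136, mR=-75/68; mL+mR=-385/136 → advance -1; mR−mL=5/8 → turn +1·90°
n=2: pose=(3,-1,W); sL=32/13, sR=160/113; mL=-272/1469, mR=1536/1469; mL+mR=1264/1469 → advance +1; mR−mL=16/13 → turn +1·90°
n=3: pose=(2,-1,S); sL=16, sR=80/41; mL=248/41, mR=576/41; mL+mR=824/41 → advance +1; mR−mL=8 → turn +1·90°
n=4: pose=(2,-2,E); sL=32/9, sR=160/9; mL=-16, mR=-128/9; mL+mR=-272/9 → advance -1; mR−mL=16/9 → turn +1·90°
n=5: pose=(1,-2,N); sL=20/17, sR=40/13; mL=-550/221, mR=-420/221; mL+mR=-970/221 → advance -1; mR−mL=10/17 → turn +1·90°
n=6: pose=(1,-3,W); sL=160/101, sR=32/25; mL=-1232/2525, mR=768/2525; mL+mR=-464/2525 → advance -1; mR−mL=80/101 → turn +1·90°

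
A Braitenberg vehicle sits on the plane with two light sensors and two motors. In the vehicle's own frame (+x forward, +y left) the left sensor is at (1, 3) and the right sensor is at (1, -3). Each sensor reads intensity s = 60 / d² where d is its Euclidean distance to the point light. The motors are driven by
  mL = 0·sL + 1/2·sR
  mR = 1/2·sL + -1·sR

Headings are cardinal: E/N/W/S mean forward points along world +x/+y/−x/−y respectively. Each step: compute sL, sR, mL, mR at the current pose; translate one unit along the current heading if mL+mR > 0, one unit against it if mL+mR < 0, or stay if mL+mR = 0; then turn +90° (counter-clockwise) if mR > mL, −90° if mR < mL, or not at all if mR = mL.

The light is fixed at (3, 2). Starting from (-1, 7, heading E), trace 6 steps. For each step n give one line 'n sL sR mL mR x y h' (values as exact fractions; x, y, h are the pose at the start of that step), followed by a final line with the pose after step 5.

0 60/73 60/13 30/13 -3990/949 -1 7 E
1 3 3/4 3/8 3/4 -2 7 S
2 12/13 60/17 30/17 -678/221 -2 6 E
3 10/3 2/3 1/3 1 -3 6 S
4 60/61 12/5 6/5 -582/305 -3 5 E
5 3 15/26 15/52 12/13 -4 5 S
final -4 4 E

n=0: pose=(-1,7,E); sL=60/73, sR=60/13; mL=30/13, mR=-3990/949; mL+mR=-1800/949 → advance -1; mR−mL=-6180/949 → turn -1·90°
n=1: pose=(-2,7,S); sL=3, sR=3/4; mL=3/8, mR=3/4; mL+mR=9/8 → advance +1; mR−mL=3/8 → turn +1·90°
n=2: pose=(-2,6,E); sL=12/13, sR=60/17; mL=30/17, mR=-678/221; mL+mR=-288/221 → advance -1; mR−mL=-1068/221 → turn -1·90°
n=3: pose=(-3,6,S); sL=10/3, sR=2/3; mL=1/3, mR=1; mL+mR=4/3 → advance +1; mR−mL=2/3 → turn +1·90°
n=4: pose=(-3,5,E); sL=60/61, sR=12/5; mL=6/5, mR=-582/305; mL+mR=-216/305 → advance -1; mR−mL=-948/305 → turn -1·90°
n=5: pose=(-4,5,S); sL=3, sR=15/26; mL=15/52, mR=12/13; mL+mR=63/52 → advance +1; mR−mL=33/52 → turn +1·90°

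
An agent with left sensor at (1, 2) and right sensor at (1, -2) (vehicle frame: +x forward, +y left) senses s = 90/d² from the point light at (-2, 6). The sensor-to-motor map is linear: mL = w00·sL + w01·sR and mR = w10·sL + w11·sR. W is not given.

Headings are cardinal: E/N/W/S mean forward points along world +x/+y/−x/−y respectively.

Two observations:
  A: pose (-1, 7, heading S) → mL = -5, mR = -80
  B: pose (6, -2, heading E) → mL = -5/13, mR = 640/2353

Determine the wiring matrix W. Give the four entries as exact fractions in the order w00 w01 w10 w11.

-1/2 0 1 -1

obs A: pose=(-1,7,S) → sL=10, sR=90, mL=-5, mR=-80
obs B: pose=(6,-2,E) → sL=10/13, sR=90/181, mL=-5/13, mR=640/2353
sensor matrix S = [[10, 90], [10/13, 90/181]]; det S = -151200/2353
solve [mL_A; mL_B] = S·[w00; w01] and [mR_A; mR_B] = S·[w10; w11]:
  w00 = -1/2, w01 = 0, w10 = 1, w11 = -1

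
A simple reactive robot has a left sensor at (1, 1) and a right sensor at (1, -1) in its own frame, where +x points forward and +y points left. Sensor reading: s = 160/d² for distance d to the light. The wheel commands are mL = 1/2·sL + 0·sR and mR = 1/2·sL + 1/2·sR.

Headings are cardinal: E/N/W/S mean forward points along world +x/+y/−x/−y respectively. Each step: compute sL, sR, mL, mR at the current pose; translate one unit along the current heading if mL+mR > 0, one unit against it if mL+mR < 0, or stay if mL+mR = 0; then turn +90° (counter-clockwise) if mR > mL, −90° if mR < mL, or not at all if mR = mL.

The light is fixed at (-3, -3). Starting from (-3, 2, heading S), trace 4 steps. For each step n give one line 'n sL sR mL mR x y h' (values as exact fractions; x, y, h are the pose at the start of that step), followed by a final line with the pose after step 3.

0 160/17 160/17 80/17 160/17 -3 2 S
1 80/13 16 40/13 144/13 -3 1 E
2 32/5 160/29 16/5 864/145 -2 1 N
3 10 40/9 5 65/9 -2 2 W
final -3 2 S

n=0: pose=(-3,2,S); sL=160/17, sR=160/17; mL=80/17, mR=160/17; mL+mR=240/17 → advance +1; mR−mL=80/17 → turn +1·90°
n=1: pose=(-3,1,E); sL=80/13, sR=16; mL=40/13, mR=144/13; mL+mR=184/13 → advance +1; mR−mL=8 → turn +1·90°
n=2: pose=(-2,1,N); sL=32/5, sR=160/29; mL=16/5, mR=864/145; mL+mR=1328/145 → advance +1; mR−mL=80/29 → turn +1·90°
n=3: pose=(-2,2,W); sL=10, sR=40/9; mL=5, mR=65/9; mL+mR=110/9 → advance +1; mR−mL=20/9 → turn +1·90°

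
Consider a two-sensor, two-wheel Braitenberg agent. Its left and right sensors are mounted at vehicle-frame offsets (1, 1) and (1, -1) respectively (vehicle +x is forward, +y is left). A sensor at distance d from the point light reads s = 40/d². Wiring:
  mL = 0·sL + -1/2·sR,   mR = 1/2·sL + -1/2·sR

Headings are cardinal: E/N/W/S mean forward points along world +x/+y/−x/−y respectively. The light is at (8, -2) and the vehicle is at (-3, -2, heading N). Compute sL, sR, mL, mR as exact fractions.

8/29 40/101 -20/101 -176/2929

left sensor world pos  = (-4, -1); dL² = 145
right sensor world pos = (-2, -1); dR² = 101
sL = 40/145 = 8/29
sR = 40/101 = 40/101
mL = 0·sL + -1/2·sR = -20/101
mR = 1/2·sL + -1/2·sR = -176/2929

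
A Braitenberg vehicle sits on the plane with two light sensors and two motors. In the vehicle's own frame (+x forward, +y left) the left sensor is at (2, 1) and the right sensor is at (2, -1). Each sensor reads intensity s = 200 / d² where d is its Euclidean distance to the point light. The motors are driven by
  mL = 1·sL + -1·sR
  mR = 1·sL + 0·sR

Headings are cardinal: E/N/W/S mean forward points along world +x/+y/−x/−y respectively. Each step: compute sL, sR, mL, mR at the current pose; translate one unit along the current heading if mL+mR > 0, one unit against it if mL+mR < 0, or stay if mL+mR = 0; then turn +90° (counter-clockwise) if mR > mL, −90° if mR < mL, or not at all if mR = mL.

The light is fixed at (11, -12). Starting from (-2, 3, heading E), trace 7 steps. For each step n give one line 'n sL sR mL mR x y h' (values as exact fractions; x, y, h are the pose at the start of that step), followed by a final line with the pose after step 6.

0 200/377 200/317 -12000/119509 200/377 -2 3 E
1 100/229 20/41 -480/9389 100/229 -1 3 N
2 200/421 40/97 2560/40837 200/421 -1 4 W
3 10/17 25/49 65/833 10/17 -2 4 S
4 200/377 200/317 -12000/119509 200/377 -2 3 E
5 100/229 20/41 -480/9389 100/229 -1 3 N
6 200/421 40/97 2560/40837 200/421 -1 4 W
final -2 4 S

n=0: pose=(-2,3,E); sL=200/377, sR=200/317; mL=-12000/119509, mR=200/377; mL+mR=51400/119509 → advance +1; mR−mL=200/317 → turn +1·90°
n=1: pose=(-1,3,N); sL=100/229, sR=20/41; mL=-480/9389, mR=100/229; mL+mR=3620/9389 → advance +1; mR−mL=20/41 → turn +1·90°
n=2: pose=(-1,4,W); sL=200/421, sR=40/97; mL=2560/40837, mR=200/421; mL+mR=21960/40837 → advance +1; mR−mL=40/97 → turn +1·90°
n=3: pose=(-2,4,S); sL=10/17, sR=25/49; mL=65/833, mR=10/17; mL+mR=555/833 → advance +1; mR−mL=25/49 → turn +1·90°
n=4: pose=(-2,3,E); sL=200/377, sR=200/317; mL=-12000/119509, mR=200/377; mL+mR=51400/119509 → advance +1; mR−mL=200/317 → turn +1·90°
n=5: pose=(-1,3,N); sL=100/229, sR=20/41; mL=-480/9389, mR=100/229; mL+mR=3620/9389 → advance +1; mR−mL=20/41 → turn +1·90°
n=6: pose=(-1,4,W); sL=200/421, sR=40/97; mL=2560/40837, mR=200/421; mL+mR=21960/40837 → advance +1; mR−mL=40/97 → turn +1·90°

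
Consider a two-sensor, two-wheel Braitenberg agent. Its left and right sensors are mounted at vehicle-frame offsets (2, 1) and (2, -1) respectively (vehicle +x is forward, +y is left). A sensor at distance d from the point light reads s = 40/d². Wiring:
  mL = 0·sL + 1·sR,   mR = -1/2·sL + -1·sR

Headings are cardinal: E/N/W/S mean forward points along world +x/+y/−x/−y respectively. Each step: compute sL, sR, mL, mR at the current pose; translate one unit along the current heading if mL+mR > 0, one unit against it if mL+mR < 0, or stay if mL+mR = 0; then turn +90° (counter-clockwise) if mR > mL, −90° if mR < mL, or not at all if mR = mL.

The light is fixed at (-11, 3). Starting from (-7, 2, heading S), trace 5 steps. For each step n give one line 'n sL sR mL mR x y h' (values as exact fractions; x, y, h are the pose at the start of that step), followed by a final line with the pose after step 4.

n=0: pose=(-7,2,S); sL=20/17, sR=20/9; mL=20/9, mR=-430/153; mL+mR=-10/17 → advance -1; mR−mL=-770/153 → turn -1·90°
n=1: pose=(-7,3,W); sL=8, sR=8; mL=8, mR=-12; mL+mR=-4 → advance -1; mR−mL=-20 → turn -1·90°
n=2: pose=(-6,3,N); sL=2, sR=1; mL=1, mR=-2; mL+mR=-1 → advance -1; mR−mL=-3 → turn -1·90°
n=3: pose=(-6,2,E); sL=40/49, sR=40/53; mL=40/53, mR=-3020/2597; mL+mR=-20/49 → advance -1; mR−mL=-4980/2597 → turn -1·90°
n=4: pose=(-7,2,S); sL=20/17, sR=20/9; mL=20/9, mR=-430/153; mL+mR=-10/17 → advance -1; mR−mL=-770/153 → turn -1·90°

0 20/17 20/9 20/9 -430/153 -7 2 S
1 8 8 8 -12 -7 3 W
2 2 1 1 -2 -6 3 N
3 40/49 40/53 40/53 -3020/2597 -6 2 E
4 20/17 20/9 20/9 -430/153 -7 2 S
final -7 3 W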